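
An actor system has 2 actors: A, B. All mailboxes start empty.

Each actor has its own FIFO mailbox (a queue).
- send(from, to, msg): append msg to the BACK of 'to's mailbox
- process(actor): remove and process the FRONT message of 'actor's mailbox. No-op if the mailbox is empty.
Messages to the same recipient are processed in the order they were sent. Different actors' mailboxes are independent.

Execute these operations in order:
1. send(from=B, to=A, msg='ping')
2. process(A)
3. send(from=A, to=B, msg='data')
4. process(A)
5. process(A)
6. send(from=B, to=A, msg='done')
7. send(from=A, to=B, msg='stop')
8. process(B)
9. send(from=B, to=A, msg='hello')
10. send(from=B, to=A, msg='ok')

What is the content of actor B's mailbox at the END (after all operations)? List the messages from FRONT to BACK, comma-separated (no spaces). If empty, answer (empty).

After 1 (send(from=B, to=A, msg='ping')): A:[ping] B:[]
After 2 (process(A)): A:[] B:[]
After 3 (send(from=A, to=B, msg='data')): A:[] B:[data]
After 4 (process(A)): A:[] B:[data]
After 5 (process(A)): A:[] B:[data]
After 6 (send(from=B, to=A, msg='done')): A:[done] B:[data]
After 7 (send(from=A, to=B, msg='stop')): A:[done] B:[data,stop]
After 8 (process(B)): A:[done] B:[stop]
After 9 (send(from=B, to=A, msg='hello')): A:[done,hello] B:[stop]
After 10 (send(from=B, to=A, msg='ok')): A:[done,hello,ok] B:[stop]

Answer: stop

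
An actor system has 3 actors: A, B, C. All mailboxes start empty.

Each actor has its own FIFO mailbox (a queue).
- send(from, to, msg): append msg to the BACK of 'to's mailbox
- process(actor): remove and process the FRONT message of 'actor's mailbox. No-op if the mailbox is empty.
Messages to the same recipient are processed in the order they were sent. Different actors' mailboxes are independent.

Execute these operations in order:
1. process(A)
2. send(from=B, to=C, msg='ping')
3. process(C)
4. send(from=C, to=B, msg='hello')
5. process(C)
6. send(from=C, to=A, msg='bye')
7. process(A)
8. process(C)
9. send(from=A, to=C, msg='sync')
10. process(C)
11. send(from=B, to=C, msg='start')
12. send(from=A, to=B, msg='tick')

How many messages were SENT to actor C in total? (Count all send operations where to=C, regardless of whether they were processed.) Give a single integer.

After 1 (process(A)): A:[] B:[] C:[]
After 2 (send(from=B, to=C, msg='ping')): A:[] B:[] C:[ping]
After 3 (process(C)): A:[] B:[] C:[]
After 4 (send(from=C, to=B, msg='hello')): A:[] B:[hello] C:[]
After 5 (process(C)): A:[] B:[hello] C:[]
After 6 (send(from=C, to=A, msg='bye')): A:[bye] B:[hello] C:[]
After 7 (process(A)): A:[] B:[hello] C:[]
After 8 (process(C)): A:[] B:[hello] C:[]
After 9 (send(from=A, to=C, msg='sync')): A:[] B:[hello] C:[sync]
After 10 (process(C)): A:[] B:[hello] C:[]
After 11 (send(from=B, to=C, msg='start')): A:[] B:[hello] C:[start]
After 12 (send(from=A, to=B, msg='tick')): A:[] B:[hello,tick] C:[start]

Answer: 3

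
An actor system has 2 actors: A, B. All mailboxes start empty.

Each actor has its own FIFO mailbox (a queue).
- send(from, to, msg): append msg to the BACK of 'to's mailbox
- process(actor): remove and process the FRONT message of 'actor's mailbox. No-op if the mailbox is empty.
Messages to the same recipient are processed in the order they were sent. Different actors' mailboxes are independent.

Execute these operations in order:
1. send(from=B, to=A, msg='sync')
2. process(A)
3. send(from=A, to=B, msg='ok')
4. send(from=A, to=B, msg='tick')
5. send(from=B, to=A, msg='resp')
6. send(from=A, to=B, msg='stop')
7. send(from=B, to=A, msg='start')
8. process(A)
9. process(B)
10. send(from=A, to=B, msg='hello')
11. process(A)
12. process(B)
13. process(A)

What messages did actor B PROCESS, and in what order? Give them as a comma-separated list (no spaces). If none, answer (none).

After 1 (send(from=B, to=A, msg='sync')): A:[sync] B:[]
After 2 (process(A)): A:[] B:[]
After 3 (send(from=A, to=B, msg='ok')): A:[] B:[ok]
After 4 (send(from=A, to=B, msg='tick')): A:[] B:[ok,tick]
After 5 (send(from=B, to=A, msg='resp')): A:[resp] B:[ok,tick]
After 6 (send(from=A, to=B, msg='stop')): A:[resp] B:[ok,tick,stop]
After 7 (send(from=B, to=A, msg='start')): A:[resp,start] B:[ok,tick,stop]
After 8 (process(A)): A:[start] B:[ok,tick,stop]
After 9 (process(B)): A:[start] B:[tick,stop]
After 10 (send(from=A, to=B, msg='hello')): A:[start] B:[tick,stop,hello]
After 11 (process(A)): A:[] B:[tick,stop,hello]
After 12 (process(B)): A:[] B:[stop,hello]
After 13 (process(A)): A:[] B:[stop,hello]

Answer: ok,tick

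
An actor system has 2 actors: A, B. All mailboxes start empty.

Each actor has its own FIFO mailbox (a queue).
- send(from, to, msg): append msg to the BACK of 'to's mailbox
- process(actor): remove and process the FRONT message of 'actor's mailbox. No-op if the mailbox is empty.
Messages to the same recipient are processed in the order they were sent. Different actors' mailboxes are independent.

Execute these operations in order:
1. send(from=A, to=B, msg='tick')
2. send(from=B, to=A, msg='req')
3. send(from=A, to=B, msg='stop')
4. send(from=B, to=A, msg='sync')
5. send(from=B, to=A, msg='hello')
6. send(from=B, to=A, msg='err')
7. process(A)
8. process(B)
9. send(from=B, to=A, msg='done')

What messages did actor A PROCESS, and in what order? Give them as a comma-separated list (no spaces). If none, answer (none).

After 1 (send(from=A, to=B, msg='tick')): A:[] B:[tick]
After 2 (send(from=B, to=A, msg='req')): A:[req] B:[tick]
After 3 (send(from=A, to=B, msg='stop')): A:[req] B:[tick,stop]
After 4 (send(from=B, to=A, msg='sync')): A:[req,sync] B:[tick,stop]
After 5 (send(from=B, to=A, msg='hello')): A:[req,sync,hello] B:[tick,stop]
After 6 (send(from=B, to=A, msg='err')): A:[req,sync,hello,err] B:[tick,stop]
After 7 (process(A)): A:[sync,hello,err] B:[tick,stop]
After 8 (process(B)): A:[sync,hello,err] B:[stop]
After 9 (send(from=B, to=A, msg='done')): A:[sync,hello,err,done] B:[stop]

Answer: req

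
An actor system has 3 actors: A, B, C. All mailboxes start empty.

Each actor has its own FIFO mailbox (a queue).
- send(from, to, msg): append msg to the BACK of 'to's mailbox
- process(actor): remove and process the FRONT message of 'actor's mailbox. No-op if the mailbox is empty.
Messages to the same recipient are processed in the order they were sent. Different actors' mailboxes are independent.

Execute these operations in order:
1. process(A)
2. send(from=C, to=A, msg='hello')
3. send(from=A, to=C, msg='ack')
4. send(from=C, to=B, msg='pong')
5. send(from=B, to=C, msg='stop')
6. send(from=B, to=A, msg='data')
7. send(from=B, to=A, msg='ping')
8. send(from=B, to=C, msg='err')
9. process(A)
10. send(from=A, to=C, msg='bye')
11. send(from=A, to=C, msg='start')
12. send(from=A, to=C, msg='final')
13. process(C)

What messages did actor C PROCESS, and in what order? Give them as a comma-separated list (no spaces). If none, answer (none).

Answer: ack

Derivation:
After 1 (process(A)): A:[] B:[] C:[]
After 2 (send(from=C, to=A, msg='hello')): A:[hello] B:[] C:[]
After 3 (send(from=A, to=C, msg='ack')): A:[hello] B:[] C:[ack]
After 4 (send(from=C, to=B, msg='pong')): A:[hello] B:[pong] C:[ack]
After 5 (send(from=B, to=C, msg='stop')): A:[hello] B:[pong] C:[ack,stop]
After 6 (send(from=B, to=A, msg='data')): A:[hello,data] B:[pong] C:[ack,stop]
After 7 (send(from=B, to=A, msg='ping')): A:[hello,data,ping] B:[pong] C:[ack,stop]
After 8 (send(from=B, to=C, msg='err')): A:[hello,data,ping] B:[pong] C:[ack,stop,err]
After 9 (process(A)): A:[data,ping] B:[pong] C:[ack,stop,err]
After 10 (send(from=A, to=C, msg='bye')): A:[data,ping] B:[pong] C:[ack,stop,err,bye]
After 11 (send(from=A, to=C, msg='start')): A:[data,ping] B:[pong] C:[ack,stop,err,bye,start]
After 12 (send(from=A, to=C, msg='final')): A:[data,ping] B:[pong] C:[ack,stop,err,bye,start,final]
After 13 (process(C)): A:[data,ping] B:[pong] C:[stop,err,bye,start,final]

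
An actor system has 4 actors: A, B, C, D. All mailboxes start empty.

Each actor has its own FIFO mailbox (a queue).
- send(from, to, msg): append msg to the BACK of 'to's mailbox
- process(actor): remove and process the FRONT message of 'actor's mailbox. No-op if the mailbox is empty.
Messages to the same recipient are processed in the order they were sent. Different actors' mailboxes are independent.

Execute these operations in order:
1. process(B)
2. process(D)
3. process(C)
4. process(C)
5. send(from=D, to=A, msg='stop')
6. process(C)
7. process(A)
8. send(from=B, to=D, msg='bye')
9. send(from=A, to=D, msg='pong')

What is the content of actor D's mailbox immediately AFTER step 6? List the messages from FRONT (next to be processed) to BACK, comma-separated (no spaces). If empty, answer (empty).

After 1 (process(B)): A:[] B:[] C:[] D:[]
After 2 (process(D)): A:[] B:[] C:[] D:[]
After 3 (process(C)): A:[] B:[] C:[] D:[]
After 4 (process(C)): A:[] B:[] C:[] D:[]
After 5 (send(from=D, to=A, msg='stop')): A:[stop] B:[] C:[] D:[]
After 6 (process(C)): A:[stop] B:[] C:[] D:[]

(empty)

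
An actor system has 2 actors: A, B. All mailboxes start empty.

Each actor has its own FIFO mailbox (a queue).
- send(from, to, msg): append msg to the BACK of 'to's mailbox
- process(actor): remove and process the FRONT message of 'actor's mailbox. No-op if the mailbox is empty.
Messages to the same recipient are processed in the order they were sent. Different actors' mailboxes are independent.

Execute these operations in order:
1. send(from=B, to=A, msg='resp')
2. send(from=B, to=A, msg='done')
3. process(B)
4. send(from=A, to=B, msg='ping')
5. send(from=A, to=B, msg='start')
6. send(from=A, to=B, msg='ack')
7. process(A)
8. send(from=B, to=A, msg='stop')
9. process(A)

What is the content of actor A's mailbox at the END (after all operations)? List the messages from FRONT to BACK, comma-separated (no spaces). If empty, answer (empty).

Answer: stop

Derivation:
After 1 (send(from=B, to=A, msg='resp')): A:[resp] B:[]
After 2 (send(from=B, to=A, msg='done')): A:[resp,done] B:[]
After 3 (process(B)): A:[resp,done] B:[]
After 4 (send(from=A, to=B, msg='ping')): A:[resp,done] B:[ping]
After 5 (send(from=A, to=B, msg='start')): A:[resp,done] B:[ping,start]
After 6 (send(from=A, to=B, msg='ack')): A:[resp,done] B:[ping,start,ack]
After 7 (process(A)): A:[done] B:[ping,start,ack]
After 8 (send(from=B, to=A, msg='stop')): A:[done,stop] B:[ping,start,ack]
After 9 (process(A)): A:[stop] B:[ping,start,ack]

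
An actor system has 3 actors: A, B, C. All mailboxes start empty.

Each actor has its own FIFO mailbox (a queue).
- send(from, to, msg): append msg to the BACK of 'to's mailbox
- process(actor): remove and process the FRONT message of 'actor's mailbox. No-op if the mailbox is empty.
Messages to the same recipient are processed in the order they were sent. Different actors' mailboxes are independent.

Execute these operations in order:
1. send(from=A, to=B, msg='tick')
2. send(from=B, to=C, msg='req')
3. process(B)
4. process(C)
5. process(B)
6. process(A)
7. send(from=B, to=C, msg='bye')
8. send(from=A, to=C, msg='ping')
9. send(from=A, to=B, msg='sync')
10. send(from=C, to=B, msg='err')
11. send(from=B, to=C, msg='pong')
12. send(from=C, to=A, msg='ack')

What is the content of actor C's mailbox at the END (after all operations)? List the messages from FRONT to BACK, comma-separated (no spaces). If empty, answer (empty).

After 1 (send(from=A, to=B, msg='tick')): A:[] B:[tick] C:[]
After 2 (send(from=B, to=C, msg='req')): A:[] B:[tick] C:[req]
After 3 (process(B)): A:[] B:[] C:[req]
After 4 (process(C)): A:[] B:[] C:[]
After 5 (process(B)): A:[] B:[] C:[]
After 6 (process(A)): A:[] B:[] C:[]
After 7 (send(from=B, to=C, msg='bye')): A:[] B:[] C:[bye]
After 8 (send(from=A, to=C, msg='ping')): A:[] B:[] C:[bye,ping]
After 9 (send(from=A, to=B, msg='sync')): A:[] B:[sync] C:[bye,ping]
After 10 (send(from=C, to=B, msg='err')): A:[] B:[sync,err] C:[bye,ping]
After 11 (send(from=B, to=C, msg='pong')): A:[] B:[sync,err] C:[bye,ping,pong]
After 12 (send(from=C, to=A, msg='ack')): A:[ack] B:[sync,err] C:[bye,ping,pong]

Answer: bye,ping,pong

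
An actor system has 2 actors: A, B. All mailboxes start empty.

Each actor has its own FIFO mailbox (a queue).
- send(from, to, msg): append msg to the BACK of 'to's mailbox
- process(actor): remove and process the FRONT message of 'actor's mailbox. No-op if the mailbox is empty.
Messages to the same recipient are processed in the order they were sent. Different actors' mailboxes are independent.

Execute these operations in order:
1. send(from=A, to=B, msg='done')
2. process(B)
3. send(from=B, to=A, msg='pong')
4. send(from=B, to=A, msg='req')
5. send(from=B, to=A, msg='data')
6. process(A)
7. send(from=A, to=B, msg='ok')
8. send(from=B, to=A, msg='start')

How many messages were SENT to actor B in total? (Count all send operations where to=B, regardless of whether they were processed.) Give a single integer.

Answer: 2

Derivation:
After 1 (send(from=A, to=B, msg='done')): A:[] B:[done]
After 2 (process(B)): A:[] B:[]
After 3 (send(from=B, to=A, msg='pong')): A:[pong] B:[]
After 4 (send(from=B, to=A, msg='req')): A:[pong,req] B:[]
After 5 (send(from=B, to=A, msg='data')): A:[pong,req,data] B:[]
After 6 (process(A)): A:[req,data] B:[]
After 7 (send(from=A, to=B, msg='ok')): A:[req,data] B:[ok]
After 8 (send(from=B, to=A, msg='start')): A:[req,data,start] B:[ok]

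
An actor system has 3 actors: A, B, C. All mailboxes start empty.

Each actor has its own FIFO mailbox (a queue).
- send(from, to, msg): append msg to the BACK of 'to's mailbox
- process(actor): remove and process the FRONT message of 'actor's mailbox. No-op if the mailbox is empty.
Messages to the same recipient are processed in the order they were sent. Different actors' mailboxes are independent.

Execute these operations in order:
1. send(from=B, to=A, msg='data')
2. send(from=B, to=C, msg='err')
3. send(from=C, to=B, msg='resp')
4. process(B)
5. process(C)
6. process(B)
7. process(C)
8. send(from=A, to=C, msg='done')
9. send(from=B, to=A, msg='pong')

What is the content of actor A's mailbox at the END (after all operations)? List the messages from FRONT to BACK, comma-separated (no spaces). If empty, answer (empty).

Answer: data,pong

Derivation:
After 1 (send(from=B, to=A, msg='data')): A:[data] B:[] C:[]
After 2 (send(from=B, to=C, msg='err')): A:[data] B:[] C:[err]
After 3 (send(from=C, to=B, msg='resp')): A:[data] B:[resp] C:[err]
After 4 (process(B)): A:[data] B:[] C:[err]
After 5 (process(C)): A:[data] B:[] C:[]
After 6 (process(B)): A:[data] B:[] C:[]
After 7 (process(C)): A:[data] B:[] C:[]
After 8 (send(from=A, to=C, msg='done')): A:[data] B:[] C:[done]
After 9 (send(from=B, to=A, msg='pong')): A:[data,pong] B:[] C:[done]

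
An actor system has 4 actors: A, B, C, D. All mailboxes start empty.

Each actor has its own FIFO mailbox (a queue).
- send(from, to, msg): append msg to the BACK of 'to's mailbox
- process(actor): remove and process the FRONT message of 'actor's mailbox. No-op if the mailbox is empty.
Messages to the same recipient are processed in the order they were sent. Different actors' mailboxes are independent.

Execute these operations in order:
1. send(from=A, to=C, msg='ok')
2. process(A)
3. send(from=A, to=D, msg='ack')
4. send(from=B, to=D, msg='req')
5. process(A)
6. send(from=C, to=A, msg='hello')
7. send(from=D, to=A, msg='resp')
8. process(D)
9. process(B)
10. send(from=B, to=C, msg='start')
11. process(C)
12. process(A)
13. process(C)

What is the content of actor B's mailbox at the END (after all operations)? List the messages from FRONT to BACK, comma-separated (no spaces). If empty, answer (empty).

After 1 (send(from=A, to=C, msg='ok')): A:[] B:[] C:[ok] D:[]
After 2 (process(A)): A:[] B:[] C:[ok] D:[]
After 3 (send(from=A, to=D, msg='ack')): A:[] B:[] C:[ok] D:[ack]
After 4 (send(from=B, to=D, msg='req')): A:[] B:[] C:[ok] D:[ack,req]
After 5 (process(A)): A:[] B:[] C:[ok] D:[ack,req]
After 6 (send(from=C, to=A, msg='hello')): A:[hello] B:[] C:[ok] D:[ack,req]
After 7 (send(from=D, to=A, msg='resp')): A:[hello,resp] B:[] C:[ok] D:[ack,req]
After 8 (process(D)): A:[hello,resp] B:[] C:[ok] D:[req]
After 9 (process(B)): A:[hello,resp] B:[] C:[ok] D:[req]
After 10 (send(from=B, to=C, msg='start')): A:[hello,resp] B:[] C:[ok,start] D:[req]
After 11 (process(C)): A:[hello,resp] B:[] C:[start] D:[req]
After 12 (process(A)): A:[resp] B:[] C:[start] D:[req]
After 13 (process(C)): A:[resp] B:[] C:[] D:[req]

Answer: (empty)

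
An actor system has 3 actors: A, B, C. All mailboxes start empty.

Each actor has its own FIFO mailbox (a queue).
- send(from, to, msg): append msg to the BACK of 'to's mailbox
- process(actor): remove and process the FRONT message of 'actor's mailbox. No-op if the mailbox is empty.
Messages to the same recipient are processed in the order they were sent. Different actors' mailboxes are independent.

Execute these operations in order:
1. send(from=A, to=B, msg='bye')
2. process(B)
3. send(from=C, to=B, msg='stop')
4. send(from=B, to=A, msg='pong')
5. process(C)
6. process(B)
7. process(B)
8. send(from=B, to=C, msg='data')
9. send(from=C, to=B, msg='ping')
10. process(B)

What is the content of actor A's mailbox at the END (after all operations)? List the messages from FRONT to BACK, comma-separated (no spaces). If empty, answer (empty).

After 1 (send(from=A, to=B, msg='bye')): A:[] B:[bye] C:[]
After 2 (process(B)): A:[] B:[] C:[]
After 3 (send(from=C, to=B, msg='stop')): A:[] B:[stop] C:[]
After 4 (send(from=B, to=A, msg='pong')): A:[pong] B:[stop] C:[]
After 5 (process(C)): A:[pong] B:[stop] C:[]
After 6 (process(B)): A:[pong] B:[] C:[]
After 7 (process(B)): A:[pong] B:[] C:[]
After 8 (send(from=B, to=C, msg='data')): A:[pong] B:[] C:[data]
After 9 (send(from=C, to=B, msg='ping')): A:[pong] B:[ping] C:[data]
After 10 (process(B)): A:[pong] B:[] C:[data]

Answer: pong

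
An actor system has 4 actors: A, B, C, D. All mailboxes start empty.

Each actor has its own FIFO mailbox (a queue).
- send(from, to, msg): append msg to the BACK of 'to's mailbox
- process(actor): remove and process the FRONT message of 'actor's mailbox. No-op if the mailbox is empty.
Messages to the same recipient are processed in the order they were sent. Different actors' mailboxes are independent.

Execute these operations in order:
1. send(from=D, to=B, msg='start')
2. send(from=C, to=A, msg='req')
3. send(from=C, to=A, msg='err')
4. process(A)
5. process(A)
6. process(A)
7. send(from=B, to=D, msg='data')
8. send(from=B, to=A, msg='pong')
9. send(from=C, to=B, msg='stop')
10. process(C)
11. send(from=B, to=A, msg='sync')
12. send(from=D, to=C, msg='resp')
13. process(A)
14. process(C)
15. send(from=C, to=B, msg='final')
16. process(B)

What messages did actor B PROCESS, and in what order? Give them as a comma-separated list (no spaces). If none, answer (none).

After 1 (send(from=D, to=B, msg='start')): A:[] B:[start] C:[] D:[]
After 2 (send(from=C, to=A, msg='req')): A:[req] B:[start] C:[] D:[]
After 3 (send(from=C, to=A, msg='err')): A:[req,err] B:[start] C:[] D:[]
After 4 (process(A)): A:[err] B:[start] C:[] D:[]
After 5 (process(A)): A:[] B:[start] C:[] D:[]
After 6 (process(A)): A:[] B:[start] C:[] D:[]
After 7 (send(from=B, to=D, msg='data')): A:[] B:[start] C:[] D:[data]
After 8 (send(from=B, to=A, msg='pong')): A:[pong] B:[start] C:[] D:[data]
After 9 (send(from=C, to=B, msg='stop')): A:[pong] B:[start,stop] C:[] D:[data]
After 10 (process(C)): A:[pong] B:[start,stop] C:[] D:[data]
After 11 (send(from=B, to=A, msg='sync')): A:[pong,sync] B:[start,stop] C:[] D:[data]
After 12 (send(from=D, to=C, msg='resp')): A:[pong,sync] B:[start,stop] C:[resp] D:[data]
After 13 (process(A)): A:[sync] B:[start,stop] C:[resp] D:[data]
After 14 (process(C)): A:[sync] B:[start,stop] C:[] D:[data]
After 15 (send(from=C, to=B, msg='final')): A:[sync] B:[start,stop,final] C:[] D:[data]
After 16 (process(B)): A:[sync] B:[stop,final] C:[] D:[data]

Answer: start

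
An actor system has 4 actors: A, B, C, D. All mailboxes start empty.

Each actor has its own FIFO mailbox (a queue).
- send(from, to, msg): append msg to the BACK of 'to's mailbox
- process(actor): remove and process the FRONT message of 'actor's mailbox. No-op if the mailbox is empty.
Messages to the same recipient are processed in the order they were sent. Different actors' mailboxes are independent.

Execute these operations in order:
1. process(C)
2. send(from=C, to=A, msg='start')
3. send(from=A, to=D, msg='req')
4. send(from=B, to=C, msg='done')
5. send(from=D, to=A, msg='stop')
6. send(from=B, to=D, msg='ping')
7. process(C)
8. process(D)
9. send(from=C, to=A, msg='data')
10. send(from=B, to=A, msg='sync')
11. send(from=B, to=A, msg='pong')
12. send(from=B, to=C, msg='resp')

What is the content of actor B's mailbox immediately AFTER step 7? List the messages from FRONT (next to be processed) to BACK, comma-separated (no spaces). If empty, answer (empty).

After 1 (process(C)): A:[] B:[] C:[] D:[]
After 2 (send(from=C, to=A, msg='start')): A:[start] B:[] C:[] D:[]
After 3 (send(from=A, to=D, msg='req')): A:[start] B:[] C:[] D:[req]
After 4 (send(from=B, to=C, msg='done')): A:[start] B:[] C:[done] D:[req]
After 5 (send(from=D, to=A, msg='stop')): A:[start,stop] B:[] C:[done] D:[req]
After 6 (send(from=B, to=D, msg='ping')): A:[start,stop] B:[] C:[done] D:[req,ping]
After 7 (process(C)): A:[start,stop] B:[] C:[] D:[req,ping]

(empty)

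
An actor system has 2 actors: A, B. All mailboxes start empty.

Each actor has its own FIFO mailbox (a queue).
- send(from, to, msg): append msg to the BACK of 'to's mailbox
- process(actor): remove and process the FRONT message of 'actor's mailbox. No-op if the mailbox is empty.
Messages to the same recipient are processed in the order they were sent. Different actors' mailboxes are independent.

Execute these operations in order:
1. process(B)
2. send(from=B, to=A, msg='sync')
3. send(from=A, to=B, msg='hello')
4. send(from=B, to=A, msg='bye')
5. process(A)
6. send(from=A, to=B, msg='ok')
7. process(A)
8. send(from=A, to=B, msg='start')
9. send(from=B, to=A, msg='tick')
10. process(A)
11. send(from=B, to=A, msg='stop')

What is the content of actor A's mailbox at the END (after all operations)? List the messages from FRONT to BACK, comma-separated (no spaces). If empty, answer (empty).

After 1 (process(B)): A:[] B:[]
After 2 (send(from=B, to=A, msg='sync')): A:[sync] B:[]
After 3 (send(from=A, to=B, msg='hello')): A:[sync] B:[hello]
After 4 (send(from=B, to=A, msg='bye')): A:[sync,bye] B:[hello]
After 5 (process(A)): A:[bye] B:[hello]
After 6 (send(from=A, to=B, msg='ok')): A:[bye] B:[hello,ok]
After 7 (process(A)): A:[] B:[hello,ok]
After 8 (send(from=A, to=B, msg='start')): A:[] B:[hello,ok,start]
After 9 (send(from=B, to=A, msg='tick')): A:[tick] B:[hello,ok,start]
After 10 (process(A)): A:[] B:[hello,ok,start]
After 11 (send(from=B, to=A, msg='stop')): A:[stop] B:[hello,ok,start]

Answer: stop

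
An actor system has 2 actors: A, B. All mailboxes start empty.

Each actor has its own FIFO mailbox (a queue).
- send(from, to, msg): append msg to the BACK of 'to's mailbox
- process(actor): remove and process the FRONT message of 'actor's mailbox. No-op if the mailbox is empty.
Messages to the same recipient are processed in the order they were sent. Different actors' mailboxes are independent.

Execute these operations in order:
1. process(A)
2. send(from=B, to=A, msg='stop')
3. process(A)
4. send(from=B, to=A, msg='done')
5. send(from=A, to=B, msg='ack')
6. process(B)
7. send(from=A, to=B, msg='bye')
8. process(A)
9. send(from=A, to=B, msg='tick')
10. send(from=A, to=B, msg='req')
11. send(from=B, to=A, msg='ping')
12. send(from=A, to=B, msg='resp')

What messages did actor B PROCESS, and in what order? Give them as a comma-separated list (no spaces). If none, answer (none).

After 1 (process(A)): A:[] B:[]
After 2 (send(from=B, to=A, msg='stop')): A:[stop] B:[]
After 3 (process(A)): A:[] B:[]
After 4 (send(from=B, to=A, msg='done')): A:[done] B:[]
After 5 (send(from=A, to=B, msg='ack')): A:[done] B:[ack]
After 6 (process(B)): A:[done] B:[]
After 7 (send(from=A, to=B, msg='bye')): A:[done] B:[bye]
After 8 (process(A)): A:[] B:[bye]
After 9 (send(from=A, to=B, msg='tick')): A:[] B:[bye,tick]
After 10 (send(from=A, to=B, msg='req')): A:[] B:[bye,tick,req]
After 11 (send(from=B, to=A, msg='ping')): A:[ping] B:[bye,tick,req]
After 12 (send(from=A, to=B, msg='resp')): A:[ping] B:[bye,tick,req,resp]

Answer: ack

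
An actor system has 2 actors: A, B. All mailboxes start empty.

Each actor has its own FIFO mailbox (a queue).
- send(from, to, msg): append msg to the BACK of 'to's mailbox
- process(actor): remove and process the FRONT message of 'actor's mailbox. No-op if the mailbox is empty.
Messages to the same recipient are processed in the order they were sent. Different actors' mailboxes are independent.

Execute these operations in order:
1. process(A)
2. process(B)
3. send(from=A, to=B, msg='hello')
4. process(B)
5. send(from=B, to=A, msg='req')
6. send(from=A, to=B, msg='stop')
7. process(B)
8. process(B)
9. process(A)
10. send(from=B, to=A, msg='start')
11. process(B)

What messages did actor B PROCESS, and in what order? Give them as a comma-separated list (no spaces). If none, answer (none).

Answer: hello,stop

Derivation:
After 1 (process(A)): A:[] B:[]
After 2 (process(B)): A:[] B:[]
After 3 (send(from=A, to=B, msg='hello')): A:[] B:[hello]
After 4 (process(B)): A:[] B:[]
After 5 (send(from=B, to=A, msg='req')): A:[req] B:[]
After 6 (send(from=A, to=B, msg='stop')): A:[req] B:[stop]
After 7 (process(B)): A:[req] B:[]
After 8 (process(B)): A:[req] B:[]
After 9 (process(A)): A:[] B:[]
After 10 (send(from=B, to=A, msg='start')): A:[start] B:[]
After 11 (process(B)): A:[start] B:[]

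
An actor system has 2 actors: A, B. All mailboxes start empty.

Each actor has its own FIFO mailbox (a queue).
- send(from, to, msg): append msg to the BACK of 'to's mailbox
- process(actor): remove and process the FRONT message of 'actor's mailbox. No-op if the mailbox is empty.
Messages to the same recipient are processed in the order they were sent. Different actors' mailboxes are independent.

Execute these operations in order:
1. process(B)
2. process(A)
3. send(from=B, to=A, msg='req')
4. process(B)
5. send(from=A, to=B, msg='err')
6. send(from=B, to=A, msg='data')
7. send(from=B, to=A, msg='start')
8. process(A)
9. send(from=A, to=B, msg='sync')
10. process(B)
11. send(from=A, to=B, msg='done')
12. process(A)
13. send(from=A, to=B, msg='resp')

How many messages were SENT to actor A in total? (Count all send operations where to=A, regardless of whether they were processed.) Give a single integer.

After 1 (process(B)): A:[] B:[]
After 2 (process(A)): A:[] B:[]
After 3 (send(from=B, to=A, msg='req')): A:[req] B:[]
After 4 (process(B)): A:[req] B:[]
After 5 (send(from=A, to=B, msg='err')): A:[req] B:[err]
After 6 (send(from=B, to=A, msg='data')): A:[req,data] B:[err]
After 7 (send(from=B, to=A, msg='start')): A:[req,data,start] B:[err]
After 8 (process(A)): A:[data,start] B:[err]
After 9 (send(from=A, to=B, msg='sync')): A:[data,start] B:[err,sync]
After 10 (process(B)): A:[data,start] B:[sync]
After 11 (send(from=A, to=B, msg='done')): A:[data,start] B:[sync,done]
After 12 (process(A)): A:[start] B:[sync,done]
After 13 (send(from=A, to=B, msg='resp')): A:[start] B:[sync,done,resp]

Answer: 3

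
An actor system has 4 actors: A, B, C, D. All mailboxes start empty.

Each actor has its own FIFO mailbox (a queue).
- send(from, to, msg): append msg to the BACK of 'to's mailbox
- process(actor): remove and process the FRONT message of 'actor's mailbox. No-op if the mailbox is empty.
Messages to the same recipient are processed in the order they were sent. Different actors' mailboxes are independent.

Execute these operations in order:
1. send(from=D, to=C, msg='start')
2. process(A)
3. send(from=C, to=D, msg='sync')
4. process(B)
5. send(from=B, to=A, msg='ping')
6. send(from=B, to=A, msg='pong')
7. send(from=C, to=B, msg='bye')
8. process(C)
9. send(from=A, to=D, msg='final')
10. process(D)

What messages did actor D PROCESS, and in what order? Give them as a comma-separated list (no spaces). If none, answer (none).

After 1 (send(from=D, to=C, msg='start')): A:[] B:[] C:[start] D:[]
After 2 (process(A)): A:[] B:[] C:[start] D:[]
After 3 (send(from=C, to=D, msg='sync')): A:[] B:[] C:[start] D:[sync]
After 4 (process(B)): A:[] B:[] C:[start] D:[sync]
After 5 (send(from=B, to=A, msg='ping')): A:[ping] B:[] C:[start] D:[sync]
After 6 (send(from=B, to=A, msg='pong')): A:[ping,pong] B:[] C:[start] D:[sync]
After 7 (send(from=C, to=B, msg='bye')): A:[ping,pong] B:[bye] C:[start] D:[sync]
After 8 (process(C)): A:[ping,pong] B:[bye] C:[] D:[sync]
After 9 (send(from=A, to=D, msg='final')): A:[ping,pong] B:[bye] C:[] D:[sync,final]
After 10 (process(D)): A:[ping,pong] B:[bye] C:[] D:[final]

Answer: sync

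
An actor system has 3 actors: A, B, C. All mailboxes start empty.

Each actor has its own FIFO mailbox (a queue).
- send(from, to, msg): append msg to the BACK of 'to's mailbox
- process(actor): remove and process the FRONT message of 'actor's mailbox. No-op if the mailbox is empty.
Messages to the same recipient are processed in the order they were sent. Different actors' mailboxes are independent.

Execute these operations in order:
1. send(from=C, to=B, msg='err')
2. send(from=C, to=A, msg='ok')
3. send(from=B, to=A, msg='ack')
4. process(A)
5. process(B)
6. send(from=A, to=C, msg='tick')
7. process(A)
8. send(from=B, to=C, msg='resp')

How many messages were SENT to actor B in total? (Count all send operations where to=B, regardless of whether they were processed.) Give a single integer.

After 1 (send(from=C, to=B, msg='err')): A:[] B:[err] C:[]
After 2 (send(from=C, to=A, msg='ok')): A:[ok] B:[err] C:[]
After 3 (send(from=B, to=A, msg='ack')): A:[ok,ack] B:[err] C:[]
After 4 (process(A)): A:[ack] B:[err] C:[]
After 5 (process(B)): A:[ack] B:[] C:[]
After 6 (send(from=A, to=C, msg='tick')): A:[ack] B:[] C:[tick]
After 7 (process(A)): A:[] B:[] C:[tick]
After 8 (send(from=B, to=C, msg='resp')): A:[] B:[] C:[tick,resp]

Answer: 1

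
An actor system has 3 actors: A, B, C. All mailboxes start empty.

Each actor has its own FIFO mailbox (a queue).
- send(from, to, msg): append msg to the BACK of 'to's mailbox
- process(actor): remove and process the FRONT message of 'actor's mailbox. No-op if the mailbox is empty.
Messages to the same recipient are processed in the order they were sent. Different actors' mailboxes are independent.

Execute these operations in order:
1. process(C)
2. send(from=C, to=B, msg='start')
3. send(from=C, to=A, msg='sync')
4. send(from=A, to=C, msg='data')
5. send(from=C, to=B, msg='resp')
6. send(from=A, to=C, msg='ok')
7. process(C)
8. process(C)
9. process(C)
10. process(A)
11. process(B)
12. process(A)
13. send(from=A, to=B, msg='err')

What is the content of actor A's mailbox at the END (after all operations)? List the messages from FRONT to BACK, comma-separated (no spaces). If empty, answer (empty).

After 1 (process(C)): A:[] B:[] C:[]
After 2 (send(from=C, to=B, msg='start')): A:[] B:[start] C:[]
After 3 (send(from=C, to=A, msg='sync')): A:[sync] B:[start] C:[]
After 4 (send(from=A, to=C, msg='data')): A:[sync] B:[start] C:[data]
After 5 (send(from=C, to=B, msg='resp')): A:[sync] B:[start,resp] C:[data]
After 6 (send(from=A, to=C, msg='ok')): A:[sync] B:[start,resp] C:[data,ok]
After 7 (process(C)): A:[sync] B:[start,resp] C:[ok]
After 8 (process(C)): A:[sync] B:[start,resp] C:[]
After 9 (process(C)): A:[sync] B:[start,resp] C:[]
After 10 (process(A)): A:[] B:[start,resp] C:[]
After 11 (process(B)): A:[] B:[resp] C:[]
After 12 (process(A)): A:[] B:[resp] C:[]
After 13 (send(from=A, to=B, msg='err')): A:[] B:[resp,err] C:[]

Answer: (empty)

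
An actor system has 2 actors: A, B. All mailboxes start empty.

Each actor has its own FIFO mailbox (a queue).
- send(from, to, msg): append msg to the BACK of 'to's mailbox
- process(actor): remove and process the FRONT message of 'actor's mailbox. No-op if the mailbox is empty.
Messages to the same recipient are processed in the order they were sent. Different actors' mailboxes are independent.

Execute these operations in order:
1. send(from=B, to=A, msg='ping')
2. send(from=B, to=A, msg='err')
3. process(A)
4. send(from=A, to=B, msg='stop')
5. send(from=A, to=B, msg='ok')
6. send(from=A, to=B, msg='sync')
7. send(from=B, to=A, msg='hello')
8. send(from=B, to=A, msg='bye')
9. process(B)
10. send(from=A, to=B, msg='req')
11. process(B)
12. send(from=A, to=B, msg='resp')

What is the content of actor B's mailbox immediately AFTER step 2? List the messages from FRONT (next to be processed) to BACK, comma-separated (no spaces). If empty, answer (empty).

After 1 (send(from=B, to=A, msg='ping')): A:[ping] B:[]
After 2 (send(from=B, to=A, msg='err')): A:[ping,err] B:[]

(empty)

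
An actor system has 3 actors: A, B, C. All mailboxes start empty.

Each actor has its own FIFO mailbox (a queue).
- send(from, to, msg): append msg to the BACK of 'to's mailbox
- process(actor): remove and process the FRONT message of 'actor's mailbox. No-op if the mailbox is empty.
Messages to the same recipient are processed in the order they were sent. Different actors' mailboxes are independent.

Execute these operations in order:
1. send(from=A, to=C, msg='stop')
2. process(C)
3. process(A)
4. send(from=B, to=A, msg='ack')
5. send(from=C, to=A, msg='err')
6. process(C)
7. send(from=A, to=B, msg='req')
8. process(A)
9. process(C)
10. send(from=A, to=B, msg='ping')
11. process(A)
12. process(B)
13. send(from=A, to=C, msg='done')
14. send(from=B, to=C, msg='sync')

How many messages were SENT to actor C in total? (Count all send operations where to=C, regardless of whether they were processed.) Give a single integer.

After 1 (send(from=A, to=C, msg='stop')): A:[] B:[] C:[stop]
After 2 (process(C)): A:[] B:[] C:[]
After 3 (process(A)): A:[] B:[] C:[]
After 4 (send(from=B, to=A, msg='ack')): A:[ack] B:[] C:[]
After 5 (send(from=C, to=A, msg='err')): A:[ack,err] B:[] C:[]
After 6 (process(C)): A:[ack,err] B:[] C:[]
After 7 (send(from=A, to=B, msg='req')): A:[ack,err] B:[req] C:[]
After 8 (process(A)): A:[err] B:[req] C:[]
After 9 (process(C)): A:[err] B:[req] C:[]
After 10 (send(from=A, to=B, msg='ping')): A:[err] B:[req,ping] C:[]
After 11 (process(A)): A:[] B:[req,ping] C:[]
After 12 (process(B)): A:[] B:[ping] C:[]
After 13 (send(from=A, to=C, msg='done')): A:[] B:[ping] C:[done]
After 14 (send(from=B, to=C, msg='sync')): A:[] B:[ping] C:[done,sync]

Answer: 3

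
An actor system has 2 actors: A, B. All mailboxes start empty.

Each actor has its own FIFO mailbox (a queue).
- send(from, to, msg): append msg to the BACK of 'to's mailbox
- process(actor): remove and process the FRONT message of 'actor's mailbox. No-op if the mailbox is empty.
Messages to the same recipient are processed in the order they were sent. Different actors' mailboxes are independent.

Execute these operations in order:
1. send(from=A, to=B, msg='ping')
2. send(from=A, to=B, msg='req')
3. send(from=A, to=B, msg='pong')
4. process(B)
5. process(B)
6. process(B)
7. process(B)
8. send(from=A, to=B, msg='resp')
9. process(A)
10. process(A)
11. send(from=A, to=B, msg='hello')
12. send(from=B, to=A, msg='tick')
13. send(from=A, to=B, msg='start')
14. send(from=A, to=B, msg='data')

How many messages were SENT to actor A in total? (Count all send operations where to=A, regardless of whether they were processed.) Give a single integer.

After 1 (send(from=A, to=B, msg='ping')): A:[] B:[ping]
After 2 (send(from=A, to=B, msg='req')): A:[] B:[ping,req]
After 3 (send(from=A, to=B, msg='pong')): A:[] B:[ping,req,pong]
After 4 (process(B)): A:[] B:[req,pong]
After 5 (process(B)): A:[] B:[pong]
After 6 (process(B)): A:[] B:[]
After 7 (process(B)): A:[] B:[]
After 8 (send(from=A, to=B, msg='resp')): A:[] B:[resp]
After 9 (process(A)): A:[] B:[resp]
After 10 (process(A)): A:[] B:[resp]
After 11 (send(from=A, to=B, msg='hello')): A:[] B:[resp,hello]
After 12 (send(from=B, to=A, msg='tick')): A:[tick] B:[resp,hello]
After 13 (send(from=A, to=B, msg='start')): A:[tick] B:[resp,hello,start]
After 14 (send(from=A, to=B, msg='data')): A:[tick] B:[resp,hello,start,data]

Answer: 1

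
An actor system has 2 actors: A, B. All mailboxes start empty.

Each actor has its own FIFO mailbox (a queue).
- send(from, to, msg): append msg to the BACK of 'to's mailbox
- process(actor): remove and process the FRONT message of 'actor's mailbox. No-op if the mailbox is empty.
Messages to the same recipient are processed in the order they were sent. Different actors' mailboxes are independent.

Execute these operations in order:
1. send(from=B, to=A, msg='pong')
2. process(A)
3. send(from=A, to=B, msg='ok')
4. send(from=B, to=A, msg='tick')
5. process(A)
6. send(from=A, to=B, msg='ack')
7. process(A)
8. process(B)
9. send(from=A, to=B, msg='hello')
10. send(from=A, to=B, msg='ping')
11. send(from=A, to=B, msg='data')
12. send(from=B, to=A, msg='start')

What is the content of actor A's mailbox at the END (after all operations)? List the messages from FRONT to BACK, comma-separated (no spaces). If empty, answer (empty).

Answer: start

Derivation:
After 1 (send(from=B, to=A, msg='pong')): A:[pong] B:[]
After 2 (process(A)): A:[] B:[]
After 3 (send(from=A, to=B, msg='ok')): A:[] B:[ok]
After 4 (send(from=B, to=A, msg='tick')): A:[tick] B:[ok]
After 5 (process(A)): A:[] B:[ok]
After 6 (send(from=A, to=B, msg='ack')): A:[] B:[ok,ack]
After 7 (process(A)): A:[] B:[ok,ack]
After 8 (process(B)): A:[] B:[ack]
After 9 (send(from=A, to=B, msg='hello')): A:[] B:[ack,hello]
After 10 (send(from=A, to=B, msg='ping')): A:[] B:[ack,hello,ping]
After 11 (send(from=A, to=B, msg='data')): A:[] B:[ack,hello,ping,data]
After 12 (send(from=B, to=A, msg='start')): A:[start] B:[ack,hello,ping,data]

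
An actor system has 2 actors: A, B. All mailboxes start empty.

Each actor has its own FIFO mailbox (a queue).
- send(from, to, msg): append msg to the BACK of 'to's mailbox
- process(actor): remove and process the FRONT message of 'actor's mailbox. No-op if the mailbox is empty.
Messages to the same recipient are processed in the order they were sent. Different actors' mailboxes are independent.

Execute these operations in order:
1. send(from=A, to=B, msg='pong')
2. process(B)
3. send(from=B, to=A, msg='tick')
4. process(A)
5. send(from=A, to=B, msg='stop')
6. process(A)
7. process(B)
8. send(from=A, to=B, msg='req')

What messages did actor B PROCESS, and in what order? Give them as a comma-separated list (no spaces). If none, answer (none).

Answer: pong,stop

Derivation:
After 1 (send(from=A, to=B, msg='pong')): A:[] B:[pong]
After 2 (process(B)): A:[] B:[]
After 3 (send(from=B, to=A, msg='tick')): A:[tick] B:[]
After 4 (process(A)): A:[] B:[]
After 5 (send(from=A, to=B, msg='stop')): A:[] B:[stop]
After 6 (process(A)): A:[] B:[stop]
After 7 (process(B)): A:[] B:[]
After 8 (send(from=A, to=B, msg='req')): A:[] B:[req]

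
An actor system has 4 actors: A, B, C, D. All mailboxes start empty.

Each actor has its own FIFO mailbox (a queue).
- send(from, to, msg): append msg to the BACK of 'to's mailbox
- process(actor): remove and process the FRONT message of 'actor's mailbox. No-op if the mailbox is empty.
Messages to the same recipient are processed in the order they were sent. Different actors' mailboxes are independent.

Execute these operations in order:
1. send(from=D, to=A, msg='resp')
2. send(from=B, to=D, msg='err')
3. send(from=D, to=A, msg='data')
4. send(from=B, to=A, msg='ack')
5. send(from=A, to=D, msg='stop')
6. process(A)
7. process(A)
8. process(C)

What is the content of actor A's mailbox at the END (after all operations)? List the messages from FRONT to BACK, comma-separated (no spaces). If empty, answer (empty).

After 1 (send(from=D, to=A, msg='resp')): A:[resp] B:[] C:[] D:[]
After 2 (send(from=B, to=D, msg='err')): A:[resp] B:[] C:[] D:[err]
After 3 (send(from=D, to=A, msg='data')): A:[resp,data] B:[] C:[] D:[err]
After 4 (send(from=B, to=A, msg='ack')): A:[resp,data,ack] B:[] C:[] D:[err]
After 5 (send(from=A, to=D, msg='stop')): A:[resp,data,ack] B:[] C:[] D:[err,stop]
After 6 (process(A)): A:[data,ack] B:[] C:[] D:[err,stop]
After 7 (process(A)): A:[ack] B:[] C:[] D:[err,stop]
After 8 (process(C)): A:[ack] B:[] C:[] D:[err,stop]

Answer: ack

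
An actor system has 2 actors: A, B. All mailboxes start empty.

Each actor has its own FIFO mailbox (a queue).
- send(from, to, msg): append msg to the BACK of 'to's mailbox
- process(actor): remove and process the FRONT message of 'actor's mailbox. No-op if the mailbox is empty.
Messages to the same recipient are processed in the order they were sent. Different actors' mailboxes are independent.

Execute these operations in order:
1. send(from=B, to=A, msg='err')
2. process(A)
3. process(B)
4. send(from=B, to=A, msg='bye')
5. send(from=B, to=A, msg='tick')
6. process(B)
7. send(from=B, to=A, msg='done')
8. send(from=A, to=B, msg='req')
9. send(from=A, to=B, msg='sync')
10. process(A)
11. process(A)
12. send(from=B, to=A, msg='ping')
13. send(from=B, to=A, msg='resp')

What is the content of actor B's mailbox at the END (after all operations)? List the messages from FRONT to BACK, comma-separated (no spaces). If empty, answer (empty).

After 1 (send(from=B, to=A, msg='err')): A:[err] B:[]
After 2 (process(A)): A:[] B:[]
After 3 (process(B)): A:[] B:[]
After 4 (send(from=B, to=A, msg='bye')): A:[bye] B:[]
After 5 (send(from=B, to=A, msg='tick')): A:[bye,tick] B:[]
After 6 (process(B)): A:[bye,tick] B:[]
After 7 (send(from=B, to=A, msg='done')): A:[bye,tick,done] B:[]
After 8 (send(from=A, to=B, msg='req')): A:[bye,tick,done] B:[req]
After 9 (send(from=A, to=B, msg='sync')): A:[bye,tick,done] B:[req,sync]
After 10 (process(A)): A:[tick,done] B:[req,sync]
After 11 (process(A)): A:[done] B:[req,sync]
After 12 (send(from=B, to=A, msg='ping')): A:[done,ping] B:[req,sync]
After 13 (send(from=B, to=A, msg='resp')): A:[done,ping,resp] B:[req,sync]

Answer: req,sync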